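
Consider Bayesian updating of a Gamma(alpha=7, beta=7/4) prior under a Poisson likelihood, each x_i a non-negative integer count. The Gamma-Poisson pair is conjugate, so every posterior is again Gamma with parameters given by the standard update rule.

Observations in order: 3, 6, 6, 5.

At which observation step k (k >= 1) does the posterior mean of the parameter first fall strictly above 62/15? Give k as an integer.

k = 2

obs 1: x=3 → posterior Gamma(10, 11/4)
obs 2: x=6 → posterior Gamma(16, 15/4)
obs 3: x=6 → posterior Gamma(22, 19/4)
obs 4: x=5 → posterior Gamma(27, 23/4)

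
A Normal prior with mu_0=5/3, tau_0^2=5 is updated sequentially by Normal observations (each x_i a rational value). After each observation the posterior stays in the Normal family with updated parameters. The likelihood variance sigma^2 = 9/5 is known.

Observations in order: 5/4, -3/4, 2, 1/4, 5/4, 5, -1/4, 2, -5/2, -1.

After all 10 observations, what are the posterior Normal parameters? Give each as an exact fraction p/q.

mu_0=785/1036, tau_0^2=45/259

obs 1: x=5/4 → posterior Normal(185/136, 45/34)
obs 2: x=-3/4 → posterior Normal(55/118, 45/59)
obs 3: x=2 → posterior Normal(155/168, 15/28)
obs 4: x=1/4 → posterior Normal(335/436, 45/109)
obs 5: x=5/4 → posterior Normal(115/134, 45/134)
obs 6: x=5 → posterior Normal(80/53, 15/53)
obs 7: x=-1/4 → posterior Normal(935/736, 45/184)
obs 8: x=2 → posterior Normal(1135/836, 45/209)
obs 9: x=-5/2 → posterior Normal(295/312, 5/26)
obs 10: x=-1 → posterior Normal(785/1036, 45/259)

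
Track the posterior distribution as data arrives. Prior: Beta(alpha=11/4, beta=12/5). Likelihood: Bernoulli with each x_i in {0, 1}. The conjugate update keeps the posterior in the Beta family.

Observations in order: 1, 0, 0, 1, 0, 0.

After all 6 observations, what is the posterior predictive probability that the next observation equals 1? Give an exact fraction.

95/223

obs 1: x=1 → posterior Beta(15/4, 12/5)
obs 2: x=0 → posterior Beta(15/4, 17/5)
obs 3: x=0 → posterior Beta(15/4, 22/5)
obs 4: x=1 → posterior Beta(19/4, 22/5)
obs 5: x=0 → posterior Beta(19/4, 27/5)
obs 6: x=0 → posterior Beta(19/4, 32/5)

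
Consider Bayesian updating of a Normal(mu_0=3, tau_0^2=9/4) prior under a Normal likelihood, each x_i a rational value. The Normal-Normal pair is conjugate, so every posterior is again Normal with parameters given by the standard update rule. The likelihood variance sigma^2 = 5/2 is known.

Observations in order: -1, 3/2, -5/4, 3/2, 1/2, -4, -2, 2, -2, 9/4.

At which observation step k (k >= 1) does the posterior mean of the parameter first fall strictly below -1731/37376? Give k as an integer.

obs 1: x=-1 → posterior Normal(21/19, 45/38)
obs 2: x=3/2 → posterior Normal(69/56, 45/56)
obs 3: x=-5/4 → posterior Normal(93/148, 45/74)
obs 4: x=3/2 → posterior Normal(147/184, 45/92)
obs 5: x=1/2 → posterior Normal(3/4, 9/22)
obs 6: x=-4 → posterior Normal(21/256, 45/128)
obs 7: x=-2 → posterior Normal(-51/292, 45/146)
obs 8: x=2 → posterior Normal(21/328, 45/164)
obs 9: x=-2 → posterior Normal(-51/364, 45/182)
obs 10: x=9/4 → posterior Normal(3/40, 9/40)

k = 7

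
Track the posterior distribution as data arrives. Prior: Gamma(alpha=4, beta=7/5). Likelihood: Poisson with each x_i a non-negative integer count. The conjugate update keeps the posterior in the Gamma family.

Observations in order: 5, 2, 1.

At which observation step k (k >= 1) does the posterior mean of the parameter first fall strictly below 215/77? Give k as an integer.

obs 1: x=5 → posterior Gamma(9, 12/5)
obs 2: x=2 → posterior Gamma(11, 17/5)
obs 3: x=1 → posterior Gamma(12, 22/5)

k = 3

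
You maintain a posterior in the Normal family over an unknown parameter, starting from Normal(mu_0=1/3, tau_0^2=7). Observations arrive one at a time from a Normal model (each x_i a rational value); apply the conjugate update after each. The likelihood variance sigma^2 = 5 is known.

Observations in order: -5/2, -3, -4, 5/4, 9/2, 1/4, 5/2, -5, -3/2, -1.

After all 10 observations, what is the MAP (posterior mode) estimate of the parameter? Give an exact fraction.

-347/450

obs 1: x=-5/2 → posterior Normal(-95/72, 35/12)
obs 2: x=-3 → posterior Normal(-221/114, 35/19)
obs 3: x=-4 → posterior Normal(-389/156, 35/26)
obs 4: x=5/4 → posterior Normal(-673/396, 35/33)
obs 5: x=9/2 → posterior Normal(-59/96, 7/8)
obs 6: x=1/4 → posterior Normal(-137/282, 35/47)
obs 7: x=5/2 → posterior Normal(-8/81, 35/54)
obs 8: x=-5 → posterior Normal(-121/183, 35/61)
obs 9: x=-3/2 → posterior Normal(-305/408, 35/68)
obs 10: x=-1 → posterior Normal(-347/450, 7/15)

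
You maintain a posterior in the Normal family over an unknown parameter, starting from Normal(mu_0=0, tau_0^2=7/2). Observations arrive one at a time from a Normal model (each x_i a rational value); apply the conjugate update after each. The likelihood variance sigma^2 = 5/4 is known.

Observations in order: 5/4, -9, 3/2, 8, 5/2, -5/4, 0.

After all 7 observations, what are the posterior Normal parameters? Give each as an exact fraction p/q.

obs 1: x=5/4 → posterior Normal(35/38, 35/38)
obs 2: x=-9 → posterior Normal(-217/66, 35/66)
obs 3: x=3/2 → posterior Normal(-175/94, 35/94)
obs 4: x=8 → posterior Normal(49/122, 35/122)
obs 5: x=5/2 → posterior Normal(119/150, 7/30)
obs 6: x=-5/4 → posterior Normal(42/89, 35/178)
obs 7: x=0 → posterior Normal(42/103, 35/206)

mu_0=42/103, tau_0^2=35/206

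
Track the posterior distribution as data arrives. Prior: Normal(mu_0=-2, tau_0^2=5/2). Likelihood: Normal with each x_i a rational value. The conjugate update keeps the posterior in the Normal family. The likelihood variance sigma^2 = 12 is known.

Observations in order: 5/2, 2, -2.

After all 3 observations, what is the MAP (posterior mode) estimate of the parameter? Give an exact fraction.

-71/78

obs 1: x=5/2 → posterior Normal(-71/58, 60/29)
obs 2: x=2 → posterior Normal(-3/4, 30/17)
obs 3: x=-2 → posterior Normal(-71/78, 20/13)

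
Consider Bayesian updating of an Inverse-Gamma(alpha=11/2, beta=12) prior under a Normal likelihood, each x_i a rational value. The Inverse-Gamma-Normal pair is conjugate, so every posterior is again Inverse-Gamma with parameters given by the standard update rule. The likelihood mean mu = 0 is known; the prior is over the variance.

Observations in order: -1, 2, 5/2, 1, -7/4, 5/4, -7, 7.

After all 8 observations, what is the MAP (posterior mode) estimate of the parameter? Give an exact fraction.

1111/168

obs 1: x=-1 → posterior Inverse-Gamma(6, 25/2)
obs 2: x=2 → posterior Inverse-Gamma(13/2, 29/2)
obs 3: x=5/2 → posterior Inverse-Gamma(7, 141/8)
obs 4: x=1 → posterior Inverse-Gamma(15/2, 145/8)
obs 5: x=-7/4 → posterior Inverse-Gamma(8, 629/32)
obs 6: x=5/4 → posterior Inverse-Gamma(17/2, 327/16)
obs 7: x=-7 → posterior Inverse-Gamma(9, 719/16)
obs 8: x=7 → posterior Inverse-Gamma(19/2, 1111/16)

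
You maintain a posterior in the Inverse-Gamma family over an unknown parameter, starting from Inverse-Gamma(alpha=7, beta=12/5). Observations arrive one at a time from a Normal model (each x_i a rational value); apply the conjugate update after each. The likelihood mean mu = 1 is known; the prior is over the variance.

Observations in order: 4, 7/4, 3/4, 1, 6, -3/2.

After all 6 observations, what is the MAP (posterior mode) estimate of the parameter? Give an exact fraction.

obs 1: x=4 → posterior Inverse-Gamma(15/2, 69/10)
obs 2: x=7/4 → posterior Inverse-Gamma(8, 1149/160)
obs 3: x=3/4 → posterior Inverse-Gamma(17/2, 577/80)
obs 4: x=1 → posterior Inverse-Gamma(9, 577/80)
obs 5: x=6 → posterior Inverse-Gamma(19/2, 1577/80)
obs 6: x=-3/2 → posterior Inverse-Gamma(10, 1827/80)

1827/880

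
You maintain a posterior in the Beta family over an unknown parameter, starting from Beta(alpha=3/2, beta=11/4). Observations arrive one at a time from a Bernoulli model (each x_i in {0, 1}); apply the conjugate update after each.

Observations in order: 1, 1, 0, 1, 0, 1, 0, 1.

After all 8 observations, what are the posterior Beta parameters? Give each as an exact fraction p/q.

obs 1: x=1 → posterior Beta(5/2, 11/4)
obs 2: x=1 → posterior Beta(7/2, 11/4)
obs 3: x=0 → posterior Beta(7/2, 15/4)
obs 4: x=1 → posterior Beta(9/2, 15/4)
obs 5: x=0 → posterior Beta(9/2, 19/4)
obs 6: x=1 → posterior Beta(11/2, 19/4)
obs 7: x=0 → posterior Beta(11/2, 23/4)
obs 8: x=1 → posterior Beta(13/2, 23/4)

alpha=13/2, beta=23/4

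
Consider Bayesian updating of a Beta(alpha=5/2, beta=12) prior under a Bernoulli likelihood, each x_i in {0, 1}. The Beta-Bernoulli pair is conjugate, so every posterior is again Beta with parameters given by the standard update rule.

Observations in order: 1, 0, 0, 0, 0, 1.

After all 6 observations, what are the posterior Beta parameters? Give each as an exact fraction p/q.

obs 1: x=1 → posterior Beta(7/2, 12)
obs 2: x=0 → posterior Beta(7/2, 13)
obs 3: x=0 → posterior Beta(7/2, 14)
obs 4: x=0 → posterior Beta(7/2, 15)
obs 5: x=0 → posterior Beta(7/2, 16)
obs 6: x=1 → posterior Beta(9/2, 16)

alpha=9/2, beta=16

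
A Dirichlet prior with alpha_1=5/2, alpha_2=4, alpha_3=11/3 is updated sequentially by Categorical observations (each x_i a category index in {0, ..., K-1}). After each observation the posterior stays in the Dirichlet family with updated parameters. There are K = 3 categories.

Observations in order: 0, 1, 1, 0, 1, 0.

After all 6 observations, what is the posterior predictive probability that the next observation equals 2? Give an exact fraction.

obs 1: x=0 → posterior Dirichlet(7/2, 4, 11/3)
obs 2: x=1 → posterior Dirichlet(7/2, 5, 11/3)
obs 3: x=1 → posterior Dirichlet(7/2, 6, 11/3)
obs 4: x=0 → posterior Dirichlet(9/2, 6, 11/3)
obs 5: x=1 → posterior Dirichlet(9/2, 7, 11/3)
obs 6: x=0 → posterior Dirichlet(11/2, 7, 11/3)

22/97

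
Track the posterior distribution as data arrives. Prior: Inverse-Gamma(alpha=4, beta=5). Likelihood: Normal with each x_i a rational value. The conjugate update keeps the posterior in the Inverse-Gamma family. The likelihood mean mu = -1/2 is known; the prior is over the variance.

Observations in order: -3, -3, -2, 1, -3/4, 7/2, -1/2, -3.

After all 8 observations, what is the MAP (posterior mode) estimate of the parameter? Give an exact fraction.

obs 1: x=-3 → posterior Inverse-Gamma(9/2, 65/8)
obs 2: x=-3 → posterior Inverse-Gamma(5, 45/4)
obs 3: x=-2 → posterior Inverse-Gamma(11/2, 99/8)
obs 4: x=1 → posterior Inverse-Gamma(6, 27/2)
obs 5: x=-3/4 → posterior Inverse-Gamma(13/2, 433/32)
obs 6: x=7/2 → posterior Inverse-Gamma(7, 689/32)
obs 7: x=-1/2 → posterior Inverse-Gamma(15/2, 689/32)
obs 8: x=-3 → posterior Inverse-Gamma(8, 789/32)

263/96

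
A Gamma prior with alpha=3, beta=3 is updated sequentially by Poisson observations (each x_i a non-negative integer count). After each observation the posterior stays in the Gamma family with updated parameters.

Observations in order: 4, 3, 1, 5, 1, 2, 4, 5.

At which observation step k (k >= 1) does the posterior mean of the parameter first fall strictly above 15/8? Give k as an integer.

obs 1: x=4 → posterior Gamma(7, 4)
obs 2: x=3 → posterior Gamma(10, 5)
obs 3: x=1 → posterior Gamma(11, 6)
obs 4: x=5 → posterior Gamma(16, 7)
obs 5: x=1 → posterior Gamma(17, 8)
obs 6: x=2 → posterior Gamma(19, 9)
obs 7: x=4 → posterior Gamma(23, 10)
obs 8: x=5 → posterior Gamma(28, 11)

k = 2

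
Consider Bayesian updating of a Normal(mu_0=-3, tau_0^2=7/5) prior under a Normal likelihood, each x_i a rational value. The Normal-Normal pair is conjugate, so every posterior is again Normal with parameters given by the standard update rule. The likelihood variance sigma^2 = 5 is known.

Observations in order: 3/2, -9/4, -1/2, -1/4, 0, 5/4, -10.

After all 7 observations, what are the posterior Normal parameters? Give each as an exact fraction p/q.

mu_0=-587/296, tau_0^2=35/74

obs 1: x=3/2 → posterior Normal(-129/64, 35/32)
obs 2: x=-9/4 → posterior Normal(-107/52, 35/39)
obs 3: x=-1/2 → posterior Normal(-335/184, 35/46)
obs 4: x=-1/4 → posterior Normal(-171/106, 35/53)
obs 5: x=0 → posterior Normal(-57/40, 7/12)
obs 6: x=5/4 → posterior Normal(-307/268, 35/67)
obs 7: x=-10 → posterior Normal(-587/296, 35/74)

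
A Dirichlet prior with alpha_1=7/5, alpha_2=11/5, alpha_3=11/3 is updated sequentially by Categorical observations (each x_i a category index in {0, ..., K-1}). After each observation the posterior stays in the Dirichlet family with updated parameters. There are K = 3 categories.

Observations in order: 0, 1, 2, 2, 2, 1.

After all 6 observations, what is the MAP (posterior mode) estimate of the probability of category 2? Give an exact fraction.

obs 1: x=0 → posterior Dirichlet(12/5, 11/5, 11/3)
obs 2: x=1 → posterior Dirichlet(12/5, 16/5, 11/3)
obs 3: x=2 → posterior Dirichlet(12/5, 16/5, 14/3)
obs 4: x=2 → posterior Dirichlet(12/5, 16/5, 17/3)
obs 5: x=2 → posterior Dirichlet(12/5, 16/5, 20/3)
obs 6: x=1 → posterior Dirichlet(12/5, 21/5, 20/3)

85/154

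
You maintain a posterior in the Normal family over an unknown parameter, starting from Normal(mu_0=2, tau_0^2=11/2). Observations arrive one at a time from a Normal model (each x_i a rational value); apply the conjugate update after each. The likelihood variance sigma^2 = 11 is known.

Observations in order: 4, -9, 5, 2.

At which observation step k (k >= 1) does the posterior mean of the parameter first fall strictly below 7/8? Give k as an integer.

k = 2

obs 1: x=4 → posterior Normal(8/3, 11/3)
obs 2: x=-9 → posterior Normal(-1/4, 11/4)
obs 3: x=5 → posterior Normal(4/5, 11/5)
obs 4: x=2 → posterior Normal(1, 11/6)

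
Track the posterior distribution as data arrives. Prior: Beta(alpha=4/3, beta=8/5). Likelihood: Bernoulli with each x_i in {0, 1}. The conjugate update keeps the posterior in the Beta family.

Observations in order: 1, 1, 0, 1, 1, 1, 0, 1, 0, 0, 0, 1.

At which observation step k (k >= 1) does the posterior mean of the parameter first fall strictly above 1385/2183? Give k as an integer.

obs 1: x=1 → posterior Beta(7/3, 8/5)
obs 2: x=1 → posterior Beta(10/3, 8/5)
obs 3: x=0 → posterior Beta(10/3, 13/5)
obs 4: x=1 → posterior Beta(13/3, 13/5)
obs 5: x=1 → posterior Beta(16/3, 13/5)
obs 6: x=1 → posterior Beta(19/3, 13/5)
obs 7: x=0 → posterior Beta(19/3, 18/5)
obs 8: x=1 → posterior Beta(22/3, 18/5)
obs 9: x=0 → posterior Beta(22/3, 23/5)
obs 10: x=0 → posterior Beta(22/3, 28/5)
obs 11: x=0 → posterior Beta(22/3, 33/5)
obs 12: x=1 → posterior Beta(25/3, 33/5)

k = 2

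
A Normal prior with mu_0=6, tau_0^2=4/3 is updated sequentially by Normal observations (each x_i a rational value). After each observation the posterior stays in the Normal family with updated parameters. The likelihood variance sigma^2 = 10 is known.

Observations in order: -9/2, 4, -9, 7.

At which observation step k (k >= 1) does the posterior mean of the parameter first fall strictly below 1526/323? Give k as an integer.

obs 1: x=-9/2 → posterior Normal(81/17, 20/17)
obs 2: x=4 → posterior Normal(89/19, 20/19)
obs 3: x=-9 → posterior Normal(71/21, 20/21)
obs 4: x=7 → posterior Normal(85/23, 20/23)

k = 2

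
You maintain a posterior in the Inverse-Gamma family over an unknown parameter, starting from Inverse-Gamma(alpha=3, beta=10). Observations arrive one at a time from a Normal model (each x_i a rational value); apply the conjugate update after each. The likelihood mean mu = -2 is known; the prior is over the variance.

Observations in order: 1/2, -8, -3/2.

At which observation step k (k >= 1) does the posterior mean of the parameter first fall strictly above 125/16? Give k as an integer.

obs 1: x=1/2 → posterior Inverse-Gamma(7/2, 105/8)
obs 2: x=-8 → posterior Inverse-Gamma(4, 249/8)
obs 3: x=-3/2 → posterior Inverse-Gamma(9/2, 125/4)

k = 2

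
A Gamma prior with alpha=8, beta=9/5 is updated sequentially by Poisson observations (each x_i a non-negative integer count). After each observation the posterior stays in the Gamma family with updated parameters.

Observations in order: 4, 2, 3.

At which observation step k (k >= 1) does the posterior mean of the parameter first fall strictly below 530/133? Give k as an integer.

obs 1: x=4 → posterior Gamma(12, 14/5)
obs 2: x=2 → posterior Gamma(14, 19/5)
obs 3: x=3 → posterior Gamma(17, 24/5)

k = 2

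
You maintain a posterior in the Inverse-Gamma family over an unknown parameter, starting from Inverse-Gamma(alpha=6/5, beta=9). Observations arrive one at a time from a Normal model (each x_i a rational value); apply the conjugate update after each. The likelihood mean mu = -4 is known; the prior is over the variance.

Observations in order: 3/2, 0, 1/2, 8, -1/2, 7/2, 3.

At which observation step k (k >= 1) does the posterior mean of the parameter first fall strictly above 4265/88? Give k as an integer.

k = 4

obs 1: x=3/2 → posterior Inverse-Gamma(17/10, 193/8)
obs 2: x=0 → posterior Inverse-Gamma(11/5, 257/8)
obs 3: x=1/2 → posterior Inverse-Gamma(27/10, 169/4)
obs 4: x=8 → posterior Inverse-Gamma(16/5, 457/4)
obs 5: x=-1/2 → posterior Inverse-Gamma(37/10, 963/8)
obs 6: x=7/2 → posterior Inverse-Gamma(21/5, 297/2)
obs 7: x=3 → posterior Inverse-Gamma(47/10, 173)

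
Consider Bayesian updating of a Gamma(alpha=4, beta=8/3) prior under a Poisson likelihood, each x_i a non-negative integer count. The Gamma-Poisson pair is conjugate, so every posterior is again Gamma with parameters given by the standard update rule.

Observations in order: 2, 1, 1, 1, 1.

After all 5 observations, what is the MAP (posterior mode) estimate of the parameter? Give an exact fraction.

27/23

obs 1: x=2 → posterior Gamma(6, 11/3)
obs 2: x=1 → posterior Gamma(7, 14/3)
obs 3: x=1 → posterior Gamma(8, 17/3)
obs 4: x=1 → posterior Gamma(9, 20/3)
obs 5: x=1 → posterior Gamma(10, 23/3)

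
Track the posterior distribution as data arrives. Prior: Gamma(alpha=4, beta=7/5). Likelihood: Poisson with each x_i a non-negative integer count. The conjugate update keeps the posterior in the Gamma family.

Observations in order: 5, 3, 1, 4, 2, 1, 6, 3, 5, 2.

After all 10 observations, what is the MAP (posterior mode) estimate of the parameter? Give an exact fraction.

175/57

obs 1: x=5 → posterior Gamma(9, 12/5)
obs 2: x=3 → posterior Gamma(12, 17/5)
obs 3: x=1 → posterior Gamma(13, 22/5)
obs 4: x=4 → posterior Gamma(17, 27/5)
obs 5: x=2 → posterior Gamma(19, 32/5)
obs 6: x=1 → posterior Gamma(20, 37/5)
obs 7: x=6 → posterior Gamma(26, 42/5)
obs 8: x=3 → posterior Gamma(29, 47/5)
obs 9: x=5 → posterior Gamma(34, 52/5)
obs 10: x=2 → posterior Gamma(36, 57/5)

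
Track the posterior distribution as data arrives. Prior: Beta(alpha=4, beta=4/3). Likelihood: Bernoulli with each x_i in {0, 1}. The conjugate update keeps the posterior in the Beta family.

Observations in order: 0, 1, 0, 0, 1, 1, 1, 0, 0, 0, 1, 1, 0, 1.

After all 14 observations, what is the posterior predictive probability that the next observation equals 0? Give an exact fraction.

25/58

obs 1: x=0 → posterior Beta(4, 7/3)
obs 2: x=1 → posterior Beta(5, 7/3)
obs 3: x=0 → posterior Beta(5, 10/3)
obs 4: x=0 → posterior Beta(5, 13/3)
obs 5: x=1 → posterior Beta(6, 13/3)
obs 6: x=1 → posterior Beta(7, 13/3)
obs 7: x=1 → posterior Beta(8, 13/3)
obs 8: x=0 → posterior Beta(8, 16/3)
obs 9: x=0 → posterior Beta(8, 19/3)
obs 10: x=0 → posterior Beta(8, 22/3)
obs 11: x=1 → posterior Beta(9, 22/3)
obs 12: x=1 → posterior Beta(10, 22/3)
obs 13: x=0 → posterior Beta(10, 25/3)
obs 14: x=1 → posterior Beta(11, 25/3)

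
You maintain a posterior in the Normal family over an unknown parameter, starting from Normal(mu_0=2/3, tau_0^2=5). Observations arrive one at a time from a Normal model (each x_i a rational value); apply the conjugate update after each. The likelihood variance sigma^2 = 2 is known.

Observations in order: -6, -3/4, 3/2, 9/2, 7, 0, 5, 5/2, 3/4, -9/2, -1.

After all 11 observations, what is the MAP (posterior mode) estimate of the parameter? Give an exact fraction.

139/171

obs 1: x=-6 → posterior Normal(-86/21, 10/7)
obs 2: x=-3/4 → posterior Normal(-389/144, 5/6)
obs 3: x=3/2 → posterior Normal(-299/204, 10/17)
obs 4: x=9/2 → posterior Normal(-29/264, 5/11)
obs 5: x=7 → posterior Normal(391/324, 10/27)
obs 6: x=0 → posterior Normal(391/384, 5/16)
obs 7: x=5 → posterior Normal(691/444, 10/37)
obs 8: x=5/2 → posterior Normal(841/504, 5/21)
obs 9: x=3/4 → posterior Normal(443/282, 10/47)
obs 10: x=-9/2 → posterior Normal(77/78, 5/26)
obs 11: x=-1 → posterior Normal(139/171, 10/57)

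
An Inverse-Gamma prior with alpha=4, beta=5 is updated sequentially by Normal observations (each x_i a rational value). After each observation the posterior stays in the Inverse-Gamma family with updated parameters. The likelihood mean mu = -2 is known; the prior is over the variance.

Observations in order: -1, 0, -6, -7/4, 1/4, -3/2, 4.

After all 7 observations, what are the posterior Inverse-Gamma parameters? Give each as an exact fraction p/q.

obs 1: x=-1 → posterior Inverse-Gamma(9/2, 11/2)
obs 2: x=0 → posterior Inverse-Gamma(5, 15/2)
obs 3: x=-6 → posterior Inverse-Gamma(11/2, 31/2)
obs 4: x=-7/4 → posterior Inverse-Gamma(6, 497/32)
obs 5: x=1/4 → posterior Inverse-Gamma(13/2, 289/16)
obs 6: x=-3/2 → posterior Inverse-Gamma(7, 291/16)
obs 7: x=4 → posterior Inverse-Gamma(15/2, 579/16)

alpha=15/2, beta=579/16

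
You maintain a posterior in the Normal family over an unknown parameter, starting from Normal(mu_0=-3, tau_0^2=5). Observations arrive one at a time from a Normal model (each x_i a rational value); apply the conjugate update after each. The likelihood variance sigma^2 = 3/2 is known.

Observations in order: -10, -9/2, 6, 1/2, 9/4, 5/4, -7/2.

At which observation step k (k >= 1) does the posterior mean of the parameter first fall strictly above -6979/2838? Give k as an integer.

obs 1: x=-10 → posterior Normal(-109/13, 15/13)
obs 2: x=-9/2 → posterior Normal(-154/23, 15/23)
obs 3: x=6 → posterior Normal(-94/33, 5/11)
obs 4: x=1/2 → posterior Normal(-89/43, 15/43)
obs 5: x=9/4 → posterior Normal(-133/106, 15/53)
obs 6: x=5/4 → posterior Normal(-6/7, 5/21)
obs 7: x=-7/2 → posterior Normal(-89/73, 15/73)

k = 4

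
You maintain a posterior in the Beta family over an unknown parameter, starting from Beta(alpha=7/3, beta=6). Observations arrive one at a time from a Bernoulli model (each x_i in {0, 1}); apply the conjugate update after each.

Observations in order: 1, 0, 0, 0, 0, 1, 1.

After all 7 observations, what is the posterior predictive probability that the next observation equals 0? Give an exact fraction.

obs 1: x=1 → posterior Beta(10/3, 6)
obs 2: x=0 → posterior Beta(10/3, 7)
obs 3: x=0 → posterior Beta(10/3, 8)
obs 4: x=0 → posterior Beta(10/3, 9)
obs 5: x=0 → posterior Beta(10/3, 10)
obs 6: x=1 → posterior Beta(13/3, 10)
obs 7: x=1 → posterior Beta(16/3, 10)

15/23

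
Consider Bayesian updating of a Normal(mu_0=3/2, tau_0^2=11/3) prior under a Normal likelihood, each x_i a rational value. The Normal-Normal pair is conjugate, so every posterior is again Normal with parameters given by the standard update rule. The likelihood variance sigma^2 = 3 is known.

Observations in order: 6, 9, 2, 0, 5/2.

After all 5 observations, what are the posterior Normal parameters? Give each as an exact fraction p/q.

obs 1: x=6 → posterior Normal(159/40, 33/20)
obs 2: x=9 → posterior Normal(357/62, 33/31)
obs 3: x=2 → posterior Normal(401/84, 11/14)
obs 4: x=0 → posterior Normal(401/106, 33/53)
obs 5: x=5/2 → posterior Normal(57/16, 33/64)

mu_0=57/16, tau_0^2=33/64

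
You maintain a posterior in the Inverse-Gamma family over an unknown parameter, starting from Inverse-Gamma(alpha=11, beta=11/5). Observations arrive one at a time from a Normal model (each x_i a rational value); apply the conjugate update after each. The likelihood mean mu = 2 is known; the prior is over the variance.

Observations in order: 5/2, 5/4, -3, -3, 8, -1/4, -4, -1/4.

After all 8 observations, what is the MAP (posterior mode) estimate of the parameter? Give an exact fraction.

obs 1: x=5/2 → posterior Inverse-Gamma(23/2, 93/40)
obs 2: x=5/4 → posterior Inverse-Gamma(12, 417/160)
obs 3: x=-3 → posterior Inverse-Gamma(25/2, 2417/160)
obs 4: x=-3 → posterior Inverse-Gamma(13, 4417/160)
obs 5: x=8 → posterior Inverse-Gamma(27/2, 7297/160)
obs 6: x=-1/4 → posterior Inverse-Gamma(14, 3851/80)
obs 7: x=-4 → posterior Inverse-Gamma(29/2, 5291/80)
obs 8: x=-1/4 → posterior Inverse-Gamma(15, 10987/160)

10987/2560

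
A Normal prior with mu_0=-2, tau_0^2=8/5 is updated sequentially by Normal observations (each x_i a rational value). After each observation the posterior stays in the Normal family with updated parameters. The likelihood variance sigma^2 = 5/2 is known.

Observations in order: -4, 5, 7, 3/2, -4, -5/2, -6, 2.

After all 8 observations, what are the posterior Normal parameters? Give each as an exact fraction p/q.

mu_0=-22/51, tau_0^2=40/153

obs 1: x=-4 → posterior Normal(-114/41, 40/41)
obs 2: x=5 → posterior Normal(-34/57, 40/57)
obs 3: x=7 → posterior Normal(78/73, 40/73)
obs 4: x=3/2 → posterior Normal(102/89, 40/89)
obs 5: x=-4 → posterior Normal(38/105, 8/21)
obs 6: x=-5/2 → posterior Normal(-2/121, 40/121)
obs 7: x=-6 → posterior Normal(-98/137, 40/137)
obs 8: x=2 → posterior Normal(-22/51, 40/153)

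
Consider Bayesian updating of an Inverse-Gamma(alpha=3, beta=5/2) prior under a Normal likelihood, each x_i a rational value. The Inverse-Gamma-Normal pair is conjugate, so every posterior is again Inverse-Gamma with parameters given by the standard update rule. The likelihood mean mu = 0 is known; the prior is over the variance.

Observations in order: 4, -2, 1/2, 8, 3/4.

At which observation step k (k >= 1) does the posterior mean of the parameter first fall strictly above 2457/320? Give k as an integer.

k = 4

obs 1: x=4 → posterior Inverse-Gamma(7/2, 21/2)
obs 2: x=-2 → posterior Inverse-Gamma(4, 25/2)
obs 3: x=1/2 → posterior Inverse-Gamma(9/2, 101/8)
obs 4: x=8 → posterior Inverse-Gamma(5, 357/8)
obs 5: x=3/4 → posterior Inverse-Gamma(11/2, 1437/32)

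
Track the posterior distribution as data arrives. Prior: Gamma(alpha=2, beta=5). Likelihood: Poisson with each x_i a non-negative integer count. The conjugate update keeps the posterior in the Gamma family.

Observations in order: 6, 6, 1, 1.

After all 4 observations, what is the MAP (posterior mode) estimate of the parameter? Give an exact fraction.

5/3

obs 1: x=6 → posterior Gamma(8, 6)
obs 2: x=6 → posterior Gamma(14, 7)
obs 3: x=1 → posterior Gamma(15, 8)
obs 4: x=1 → posterior Gamma(16, 9)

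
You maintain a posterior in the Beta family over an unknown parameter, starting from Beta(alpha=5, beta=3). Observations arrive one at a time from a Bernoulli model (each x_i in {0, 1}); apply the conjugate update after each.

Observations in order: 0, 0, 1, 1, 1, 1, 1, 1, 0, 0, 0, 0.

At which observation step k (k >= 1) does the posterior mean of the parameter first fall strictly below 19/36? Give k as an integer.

obs 1: x=0 → posterior Beta(5, 4)
obs 2: x=0 → posterior Beta(5, 5)
obs 3: x=1 → posterior Beta(6, 5)
obs 4: x=1 → posterior Beta(7, 5)
obs 5: x=1 → posterior Beta(8, 5)
obs 6: x=1 → posterior Beta(9, 5)
obs 7: x=1 → posterior Beta(10, 5)
obs 8: x=1 → posterior Beta(11, 5)
obs 9: x=0 → posterior Beta(11, 6)
obs 10: x=0 → posterior Beta(11, 7)
obs 11: x=0 → posterior Beta(11, 8)
obs 12: x=0 → posterior Beta(11, 9)

k = 2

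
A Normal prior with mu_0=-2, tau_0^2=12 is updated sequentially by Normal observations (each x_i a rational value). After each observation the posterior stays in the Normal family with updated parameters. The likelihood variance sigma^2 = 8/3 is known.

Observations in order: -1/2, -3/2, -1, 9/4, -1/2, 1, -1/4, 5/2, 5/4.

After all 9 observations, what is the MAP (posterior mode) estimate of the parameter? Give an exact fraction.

101/332

obs 1: x=-1/2 → posterior Normal(-17/22, 24/11)
obs 2: x=-3/2 → posterior Normal(-11/10, 6/5)
obs 3: x=-1 → posterior Normal(-31/29, 24/29)
obs 4: x=9/4 → posterior Normal(-43/152, 12/19)
obs 5: x=-1/2 → posterior Normal(-61/188, 24/47)
obs 6: x=1 → posterior Normal(-25/224, 3/7)
obs 7: x=-1/4 → posterior Normal(-17/130, 24/65)
obs 8: x=5/2 → posterior Normal(7/37, 12/37)
obs 9: x=5/4 → posterior Normal(101/332, 24/83)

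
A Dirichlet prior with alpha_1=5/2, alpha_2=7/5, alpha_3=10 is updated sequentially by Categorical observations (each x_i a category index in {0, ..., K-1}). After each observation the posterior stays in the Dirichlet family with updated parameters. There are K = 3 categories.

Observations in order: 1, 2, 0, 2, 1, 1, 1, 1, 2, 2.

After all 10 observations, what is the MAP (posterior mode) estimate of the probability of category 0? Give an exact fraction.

25/209

obs 1: x=1 → posterior Dirichlet(5/2, 12/5, 10)
obs 2: x=2 → posterior Dirichlet(5/2, 12/5, 11)
obs 3: x=0 → posterior Dirichlet(7/2, 12/5, 11)
obs 4: x=2 → posterior Dirichlet(7/2, 12/5, 12)
obs 5: x=1 → posterior Dirichlet(7/2, 17/5, 12)
obs 6: x=1 → posterior Dirichlet(7/2, 22/5, 12)
obs 7: x=1 → posterior Dirichlet(7/2, 27/5, 12)
obs 8: x=1 → posterior Dirichlet(7/2, 32/5, 12)
obs 9: x=2 → posterior Dirichlet(7/2, 32/5, 13)
obs 10: x=2 → posterior Dirichlet(7/2, 32/5, 14)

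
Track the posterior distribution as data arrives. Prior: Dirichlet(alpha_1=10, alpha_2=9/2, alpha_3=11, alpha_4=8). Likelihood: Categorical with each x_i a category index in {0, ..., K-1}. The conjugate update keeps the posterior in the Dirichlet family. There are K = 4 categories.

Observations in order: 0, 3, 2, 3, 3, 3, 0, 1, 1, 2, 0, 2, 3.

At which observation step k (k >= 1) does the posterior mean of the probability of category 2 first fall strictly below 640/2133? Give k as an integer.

obs 1: x=0 → posterior Dirichlet(11, 9/2, 11, 8)
obs 2: x=3 → posterior Dirichlet(11, 9/2, 11, 9)
obs 3: x=2 → posterior Dirichlet(11, 9/2, 12, 9)
obs 4: x=3 → posterior Dirichlet(11, 9/2, 12, 10)
obs 5: x=3 → posterior Dirichlet(11, 9/2, 12, 11)
obs 6: x=3 → posterior Dirichlet(11, 9/2, 12, 12)
obs 7: x=0 → posterior Dirichlet(12, 9/2, 12, 12)
obs 8: x=1 → posterior Dirichlet(12, 11/2, 12, 12)
obs 9: x=1 → posterior Dirichlet(12, 13/2, 12, 12)
obs 10: x=2 → posterior Dirichlet(12, 13/2, 13, 12)
obs 11: x=0 → posterior Dirichlet(13, 13/2, 13, 12)
obs 12: x=2 → posterior Dirichlet(13, 13/2, 14, 12)
obs 13: x=3 → posterior Dirichlet(13, 13/2, 14, 13)

k = 7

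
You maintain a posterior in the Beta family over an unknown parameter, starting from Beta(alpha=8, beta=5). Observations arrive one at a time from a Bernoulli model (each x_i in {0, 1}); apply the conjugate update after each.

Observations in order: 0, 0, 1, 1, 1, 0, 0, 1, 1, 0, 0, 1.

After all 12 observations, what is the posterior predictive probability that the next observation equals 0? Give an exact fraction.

obs 1: x=0 → posterior Beta(8, 6)
obs 2: x=0 → posterior Beta(8, 7)
obs 3: x=1 → posterior Beta(9, 7)
obs 4: x=1 → posterior Beta(10, 7)
obs 5: x=1 → posterior Beta(11, 7)
obs 6: x=0 → posterior Beta(11, 8)
obs 7: x=0 → posterior Beta(11, 9)
obs 8: x=1 → posterior Beta(12, 9)
obs 9: x=1 → posterior Beta(13, 9)
obs 10: x=0 → posterior Beta(13, 10)
obs 11: x=0 → posterior Beta(13, 11)
obs 12: x=1 → posterior Beta(14, 11)

11/25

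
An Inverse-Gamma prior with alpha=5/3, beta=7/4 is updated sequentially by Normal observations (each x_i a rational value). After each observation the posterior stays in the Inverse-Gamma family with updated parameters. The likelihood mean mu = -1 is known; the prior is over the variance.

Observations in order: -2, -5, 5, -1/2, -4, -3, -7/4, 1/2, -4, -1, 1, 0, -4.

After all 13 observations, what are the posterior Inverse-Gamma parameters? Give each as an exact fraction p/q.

obs 1: x=-2 → posterior Inverse-Gamma(13/6, 9/4)
obs 2: x=-5 → posterior Inverse-Gamma(8/3, 41/4)
obs 3: x=5 → posterior Inverse-Gamma(19/6, 113/4)
obs 4: x=-1/2 → posterior Inverse-Gamma(11/3, 227/8)
obs 5: x=-4 → posterior Inverse-Gamma(25/6, 263/8)
obs 6: x=-3 → posterior Inverse-Gamma(14/3, 279/8)
obs 7: x=-7/4 → posterior Inverse-Gamma(31/6, 1125/32)
obs 8: x=1/2 → posterior Inverse-Gamma(17/3, 1161/32)
obs 9: x=-4 → posterior Inverse-Gamma(37/6, 1305/32)
obs 10: x=-1 → posterior Inverse-Gamma(20/3, 1305/32)
obs 11: x=1 → posterior Inverse-Gamma(43/6, 1369/32)
obs 12: x=0 → posterior Inverse-Gamma(23/3, 1385/32)
obs 13: x=-4 → posterior Inverse-Gamma(49/6, 1529/32)

alpha=49/6, beta=1529/32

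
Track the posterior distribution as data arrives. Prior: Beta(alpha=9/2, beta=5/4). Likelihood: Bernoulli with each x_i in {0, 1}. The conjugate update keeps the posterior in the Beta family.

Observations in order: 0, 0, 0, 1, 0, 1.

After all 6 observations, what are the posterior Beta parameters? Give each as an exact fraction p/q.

alpha=13/2, beta=21/4

obs 1: x=0 → posterior Beta(9/2, 9/4)
obs 2: x=0 → posterior Beta(9/2, 13/4)
obs 3: x=0 → posterior Beta(9/2, 17/4)
obs 4: x=1 → posterior Beta(11/2, 17/4)
obs 5: x=0 → posterior Beta(11/2, 21/4)
obs 6: x=1 → posterior Beta(13/2, 21/4)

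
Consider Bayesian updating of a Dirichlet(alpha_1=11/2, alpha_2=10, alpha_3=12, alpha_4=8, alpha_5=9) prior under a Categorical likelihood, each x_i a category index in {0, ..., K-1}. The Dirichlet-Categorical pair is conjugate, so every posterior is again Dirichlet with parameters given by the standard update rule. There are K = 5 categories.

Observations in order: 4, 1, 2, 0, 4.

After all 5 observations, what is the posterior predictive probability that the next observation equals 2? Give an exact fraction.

26/99

obs 1: x=4 → posterior Dirichlet(11/2, 10, 12, 8, 10)
obs 2: x=1 → posterior Dirichlet(11/2, 11, 12, 8, 10)
obs 3: x=2 → posterior Dirichlet(11/2, 11, 13, 8, 10)
obs 4: x=0 → posterior Dirichlet(13/2, 11, 13, 8, 10)
obs 5: x=4 → posterior Dirichlet(13/2, 11, 13, 8, 11)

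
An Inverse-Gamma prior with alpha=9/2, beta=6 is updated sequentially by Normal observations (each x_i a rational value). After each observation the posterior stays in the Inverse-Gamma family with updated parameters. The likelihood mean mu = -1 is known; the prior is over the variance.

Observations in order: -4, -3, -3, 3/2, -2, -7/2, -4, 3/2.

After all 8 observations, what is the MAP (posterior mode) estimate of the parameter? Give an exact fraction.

obs 1: x=-4 → posterior Inverse-Gamma(5, 21/2)
obs 2: x=-3 → posterior Inverse-Gamma(11/2, 25/2)
obs 3: x=-3 → posterior Inverse-Gamma(6, 29/2)
obs 4: x=3/2 → posterior Inverse-Gamma(13/2, 141/8)
obs 5: x=-2 → posterior Inverse-Gamma(7, 145/8)
obs 6: x=-7/2 → posterior Inverse-Gamma(15/2, 85/4)
obs 7: x=-4 → posterior Inverse-Gamma(8, 103/4)
obs 8: x=3/2 → posterior Inverse-Gamma(17/2, 231/8)

231/76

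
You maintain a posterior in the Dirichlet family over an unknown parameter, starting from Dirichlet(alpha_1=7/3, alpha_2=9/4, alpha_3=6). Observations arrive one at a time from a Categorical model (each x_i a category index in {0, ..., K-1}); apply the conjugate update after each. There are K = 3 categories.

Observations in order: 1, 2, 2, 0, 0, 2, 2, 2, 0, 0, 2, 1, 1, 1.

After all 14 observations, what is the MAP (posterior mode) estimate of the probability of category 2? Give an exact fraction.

obs 1: x=1 → posterior Dirichlet(7/3, 13/4, 6)
obs 2: x=2 → posterior Dirichlet(7/3, 13/4, 7)
obs 3: x=2 → posterior Dirichlet(7/3, 13/4, 8)
obs 4: x=0 → posterior Dirichlet(10/3, 13/4, 8)
obs 5: x=0 → posterior Dirichlet(13/3, 13/4, 8)
obs 6: x=2 → posterior Dirichlet(13/3, 13/4, 9)
obs 7: x=2 → posterior Dirichlet(13/3, 13/4, 10)
obs 8: x=2 → posterior Dirichlet(13/3, 13/4, 11)
obs 9: x=0 → posterior Dirichlet(16/3, 13/4, 11)
obs 10: x=0 → posterior Dirichlet(19/3, 13/4, 11)
obs 11: x=2 → posterior Dirichlet(19/3, 13/4, 12)
obs 12: x=1 → posterior Dirichlet(19/3, 17/4, 12)
obs 13: x=1 → posterior Dirichlet(19/3, 21/4, 12)
obs 14: x=1 → posterior Dirichlet(19/3, 25/4, 12)

132/259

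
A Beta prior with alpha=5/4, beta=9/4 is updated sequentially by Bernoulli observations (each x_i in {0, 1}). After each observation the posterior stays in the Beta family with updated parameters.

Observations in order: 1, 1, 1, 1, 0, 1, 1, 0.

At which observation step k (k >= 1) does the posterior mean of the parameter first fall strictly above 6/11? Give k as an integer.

obs 1: x=1 → posterior Beta(9/4, 9/4)
obs 2: x=1 → posterior Beta(13/4, 9/4)
obs 3: x=1 → posterior Beta(17/4, 9/4)
obs 4: x=1 → posterior Beta(21/4, 9/4)
obs 5: x=0 → posterior Beta(21/4, 13/4)
obs 6: x=1 → posterior Beta(25/4, 13/4)
obs 7: x=1 → posterior Beta(29/4, 13/4)
obs 8: x=0 → posterior Beta(29/4, 17/4)

k = 2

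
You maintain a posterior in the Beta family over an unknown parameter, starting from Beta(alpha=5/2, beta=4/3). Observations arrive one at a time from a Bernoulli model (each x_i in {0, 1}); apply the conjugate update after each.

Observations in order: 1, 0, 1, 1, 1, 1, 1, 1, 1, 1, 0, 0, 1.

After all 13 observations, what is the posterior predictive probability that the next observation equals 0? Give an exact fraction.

obs 1: x=1 → posterior Beta(7/2, 4/3)
obs 2: x=0 → posterior Beta(7/2, 7/3)
obs 3: x=1 → posterior Beta(9/2, 7/3)
obs 4: x=1 → posterior Beta(11/2, 7/3)
obs 5: x=1 → posterior Beta(13/2, 7/3)
obs 6: x=1 → posterior Beta(15/2, 7/3)
obs 7: x=1 → posterior Beta(17/2, 7/3)
obs 8: x=1 → posterior Beta(19/2, 7/3)
obs 9: x=1 → posterior Beta(21/2, 7/3)
obs 10: x=1 → posterior Beta(23/2, 7/3)
obs 11: x=0 → posterior Beta(23/2, 10/3)
obs 12: x=0 → posterior Beta(23/2, 13/3)
obs 13: x=1 → posterior Beta(25/2, 13/3)

26/101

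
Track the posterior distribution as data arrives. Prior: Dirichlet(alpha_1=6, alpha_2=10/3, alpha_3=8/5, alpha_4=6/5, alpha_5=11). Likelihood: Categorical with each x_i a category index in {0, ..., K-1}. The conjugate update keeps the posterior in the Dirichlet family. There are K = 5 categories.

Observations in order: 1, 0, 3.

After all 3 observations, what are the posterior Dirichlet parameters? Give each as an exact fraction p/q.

alpha_1=7, alpha_2=13/3, alpha_3=8/5, alpha_4=11/5, alpha_5=11

obs 1: x=1 → posterior Dirichlet(6, 13/3, 8/5, 6/5, 11)
obs 2: x=0 → posterior Dirichlet(7, 13/3, 8/5, 6/5, 11)
obs 3: x=3 → posterior Dirichlet(7, 13/3, 8/5, 11/5, 11)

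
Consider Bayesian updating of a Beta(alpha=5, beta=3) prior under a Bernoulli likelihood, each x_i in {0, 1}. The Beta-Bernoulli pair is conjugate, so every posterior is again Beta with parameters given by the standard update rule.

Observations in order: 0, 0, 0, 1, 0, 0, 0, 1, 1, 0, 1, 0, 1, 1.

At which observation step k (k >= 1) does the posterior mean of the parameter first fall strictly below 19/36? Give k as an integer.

obs 1: x=0 → posterior Beta(5, 4)
obs 2: x=0 → posterior Beta(5, 5)
obs 3: x=0 → posterior Beta(5, 6)
obs 4: x=1 → posterior Beta(6, 6)
obs 5: x=0 → posterior Beta(6, 7)
obs 6: x=0 → posterior Beta(6, 8)
obs 7: x=0 → posterior Beta(6, 9)
obs 8: x=1 → posterior Beta(7, 9)
obs 9: x=1 → posterior Beta(8, 9)
obs 10: x=0 → posterior Beta(8, 10)
obs 11: x=1 → posterior Beta(9, 10)
obs 12: x=0 → posterior Beta(9, 11)
obs 13: x=1 → posterior Beta(10, 11)
obs 14: x=1 → posterior Beta(11, 11)

k = 2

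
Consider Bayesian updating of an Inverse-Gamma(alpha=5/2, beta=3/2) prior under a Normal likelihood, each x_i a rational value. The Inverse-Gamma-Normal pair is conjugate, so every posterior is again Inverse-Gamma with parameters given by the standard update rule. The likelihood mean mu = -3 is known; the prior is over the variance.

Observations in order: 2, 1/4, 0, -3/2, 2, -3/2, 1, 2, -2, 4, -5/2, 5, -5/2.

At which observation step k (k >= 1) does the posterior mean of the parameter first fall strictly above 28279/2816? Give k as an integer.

k = 8

obs 1: x=2 → posterior Inverse-Gamma(3, 14)
obs 2: x=1/4 → posterior Inverse-Gamma(7/2, 617/32)
obs 3: x=0 → posterior Inverse-Gamma(4, 761/32)
obs 4: x=-3/2 → posterior Inverse-Gamma(9/2, 797/32)
obs 5: x=2 → posterior Inverse-Gamma(5, 1197/32)
obs 6: x=-3/2 → posterior Inverse-Gamma(11/2, 1233/32)
obs 7: x=1 → posterior Inverse-Gamma(6, 1489/32)
obs 8: x=2 → posterior Inverse-Gamma(13/2, 1889/32)
obs 9: x=-2 → posterior Inverse-Gamma(7, 1905/32)
obs 10: x=4 → posterior Inverse-Gamma(15/2, 2689/32)
obs 11: x=-5/2 → posterior Inverse-Gamma(8, 2693/32)
obs 12: x=5 → posterior Inverse-Gamma(17/2, 3717/32)
obs 13: x=-5/2 → posterior Inverse-Gamma(9, 3721/32)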